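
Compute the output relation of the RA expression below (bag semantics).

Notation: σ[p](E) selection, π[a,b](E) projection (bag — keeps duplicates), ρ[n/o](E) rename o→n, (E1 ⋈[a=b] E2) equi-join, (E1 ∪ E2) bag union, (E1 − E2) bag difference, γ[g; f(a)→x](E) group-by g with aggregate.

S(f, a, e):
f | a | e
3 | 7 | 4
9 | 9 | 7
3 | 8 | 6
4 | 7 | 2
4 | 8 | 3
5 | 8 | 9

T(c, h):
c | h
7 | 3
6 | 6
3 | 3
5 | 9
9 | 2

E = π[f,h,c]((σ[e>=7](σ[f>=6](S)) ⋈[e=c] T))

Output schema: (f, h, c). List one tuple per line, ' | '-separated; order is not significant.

Stepwise |·|:
  S → 6
  σ[f>=6](S) → 1
  σ[e>=7](σ[f>=6](S)) → 1
  T → 5
  (σ[e>=7](σ[f>=6](S)) ⋈[e=c] T) → 1
  π[f,h,c]((σ[e>=7](σ[f>=6](S)) ⋈[e=c] T)) → 1

== RESULT ==
f | h | c
9 | 3 | 7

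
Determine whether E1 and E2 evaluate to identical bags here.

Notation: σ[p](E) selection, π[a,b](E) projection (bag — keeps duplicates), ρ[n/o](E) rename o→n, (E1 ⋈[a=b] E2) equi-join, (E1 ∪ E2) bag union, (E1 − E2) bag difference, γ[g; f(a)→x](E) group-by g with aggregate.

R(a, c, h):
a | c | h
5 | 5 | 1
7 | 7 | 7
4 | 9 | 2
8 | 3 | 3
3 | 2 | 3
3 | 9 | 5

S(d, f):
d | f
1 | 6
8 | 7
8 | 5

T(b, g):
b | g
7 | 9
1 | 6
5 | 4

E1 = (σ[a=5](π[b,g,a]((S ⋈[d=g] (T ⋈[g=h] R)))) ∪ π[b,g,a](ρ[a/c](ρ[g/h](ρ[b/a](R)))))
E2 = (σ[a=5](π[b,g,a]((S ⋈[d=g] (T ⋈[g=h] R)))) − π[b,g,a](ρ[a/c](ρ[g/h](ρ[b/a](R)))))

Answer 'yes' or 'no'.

E1 per-node cardinality:
  S → 3
  T → 3
  R → 6
  (T ⋈[g=h] R) → 0
  (S ⋈[d=g] (T ⋈[g=h] R)) → 0
  π[b,g,a]((S ⋈[d=g] (T ⋈[g=h] R))) → 0
  σ[a=5](π[b,g,a]((S ⋈[d=g] (T ⋈[g=h] R)))) → 0
  R → 6
  ρ[b/a](R) → 6
  ρ[g/h](ρ[b/a](R)) → 6
  ρ[a/c](ρ[g/h](ρ[b/a](R))) → 6
  π[b,g,a](ρ[a/c](ρ[g/h](ρ[b/a](R)))) → 6
  (σ[a=5](π[b,g,a]((S ⋈[d=g] (T ⋈[g=h] R)))) ∪ π[b,g,a](ρ[a/c](ρ[g/h](ρ[b/a](R))))) → 6
E2 per-node cardinality:
  S → 3
  T → 3
  R → 6
  (T ⋈[g=h] R) → 0
  (S ⋈[d=g] (T ⋈[g=h] R)) → 0
  π[b,g,a]((S ⋈[d=g] (T ⋈[g=h] R))) → 0
  σ[a=5](π[b,g,a]((S ⋈[d=g] (T ⋈[g=h] R)))) → 0
  R → 6
  ρ[b/a](R) → 6
  ρ[g/h](ρ[b/a](R)) → 6
  ρ[a/c](ρ[g/h](ρ[b/a](R))) → 6
  π[b,g,a](ρ[a/c](ρ[g/h](ρ[b/a](R)))) → 6
  (σ[a=5](π[b,g,a]((S ⋈[d=g] (T ⋈[g=h] R)))) − π[b,g,a](ρ[a/c](ρ[g/h](ρ[b/a](R))))) → 0

E1 result:
b | g | a
3 | 3 | 2
3 | 5 | 9
4 | 2 | 9
5 | 1 | 5
7 | 7 | 7
8 | 3 | 3
E2 result:
b | g | a
(0 rows)
Witness: (8, 3, 3) appears 1× in E1 but 0× in E2.

no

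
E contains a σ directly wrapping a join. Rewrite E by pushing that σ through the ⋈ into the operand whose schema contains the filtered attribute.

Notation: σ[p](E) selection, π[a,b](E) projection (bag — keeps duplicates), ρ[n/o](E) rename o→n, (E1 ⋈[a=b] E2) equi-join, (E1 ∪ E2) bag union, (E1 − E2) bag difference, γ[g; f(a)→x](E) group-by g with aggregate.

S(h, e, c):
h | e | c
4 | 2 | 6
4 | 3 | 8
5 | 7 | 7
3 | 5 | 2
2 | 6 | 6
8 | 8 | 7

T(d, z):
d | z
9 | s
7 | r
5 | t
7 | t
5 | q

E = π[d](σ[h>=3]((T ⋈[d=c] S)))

σ filters on h, owned by the right side.
E' = π[d]((T ⋈[d=c] σ[h>=3](S)))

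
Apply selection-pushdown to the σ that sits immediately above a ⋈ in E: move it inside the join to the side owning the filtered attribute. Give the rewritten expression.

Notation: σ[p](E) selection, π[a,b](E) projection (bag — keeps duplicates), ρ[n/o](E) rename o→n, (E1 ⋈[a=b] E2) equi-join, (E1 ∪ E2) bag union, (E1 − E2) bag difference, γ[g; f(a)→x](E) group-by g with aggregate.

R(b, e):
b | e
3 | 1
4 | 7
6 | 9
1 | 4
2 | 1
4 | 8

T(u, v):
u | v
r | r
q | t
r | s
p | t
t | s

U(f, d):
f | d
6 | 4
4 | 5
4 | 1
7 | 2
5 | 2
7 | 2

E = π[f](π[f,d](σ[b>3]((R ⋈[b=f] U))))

σ filters on b, owned by the left side.
E' = π[f](π[f,d]((σ[b>3](R) ⋈[b=f] U)))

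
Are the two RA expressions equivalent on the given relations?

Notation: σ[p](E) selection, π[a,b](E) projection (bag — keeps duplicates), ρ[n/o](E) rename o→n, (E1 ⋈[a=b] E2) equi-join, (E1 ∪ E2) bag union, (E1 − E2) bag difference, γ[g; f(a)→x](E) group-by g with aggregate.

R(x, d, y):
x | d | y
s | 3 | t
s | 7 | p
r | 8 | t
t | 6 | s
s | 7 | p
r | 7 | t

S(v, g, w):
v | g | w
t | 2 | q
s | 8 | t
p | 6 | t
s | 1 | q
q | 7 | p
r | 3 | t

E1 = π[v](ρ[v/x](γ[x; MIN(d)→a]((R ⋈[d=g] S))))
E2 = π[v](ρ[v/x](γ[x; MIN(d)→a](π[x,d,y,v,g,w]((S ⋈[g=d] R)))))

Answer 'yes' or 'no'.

E1 row counts bottom-up:
  R → 6
  S → 6
  (R ⋈[d=g] S) → 6
  γ[x; MIN(d)→a]((R ⋈[d=g] S)) → 3
  ρ[v/x](γ[x; MIN(d)→a]((R ⋈[d=g] S))) → 3
  π[v](ρ[v/x](γ[x; MIN(d)→a]((R ⋈[d=g] S)))) → 3
E2 row counts bottom-up:
  S → 6
  R → 6
  (S ⋈[g=d] R) → 6
  π[x,d,y,v,g,w]((S ⋈[g=d] R)) → 6
  γ[x; MIN(d)→a](π[x,d,y,v,g,w]((S ⋈[g=d] R))) → 3
  ρ[v/x](γ[x; MIN(d)→a](π[x,d,y,v,g,w]((S ⋈[g=d] R)))) → 3
  π[v](ρ[v/x](γ[x; MIN(d)→a](π[x,d,y,v,g,w]((S ⋈[g=d] R))))) → 3

E1 and E2 produce the same multiset:
v
r
s
t

yes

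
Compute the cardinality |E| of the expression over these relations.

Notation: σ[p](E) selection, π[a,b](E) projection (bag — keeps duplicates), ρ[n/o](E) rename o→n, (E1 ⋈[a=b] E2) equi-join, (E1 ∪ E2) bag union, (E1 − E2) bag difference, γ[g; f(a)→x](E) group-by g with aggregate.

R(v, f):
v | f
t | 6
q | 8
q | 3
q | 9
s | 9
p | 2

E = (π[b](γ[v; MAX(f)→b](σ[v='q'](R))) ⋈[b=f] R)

Subexpression sizes:
  R → 6
  σ[v='q'](R) → 3
  γ[v; MAX(f)→b](σ[v='q'](R)) → 1
  π[b](γ[v; MAX(f)→b](σ[v='q'](R))) → 1
  R → 6
  (π[b](γ[v; MAX(f)→b](σ[v='q'](R))) ⋈[b=f] R) → 2

|E| = 2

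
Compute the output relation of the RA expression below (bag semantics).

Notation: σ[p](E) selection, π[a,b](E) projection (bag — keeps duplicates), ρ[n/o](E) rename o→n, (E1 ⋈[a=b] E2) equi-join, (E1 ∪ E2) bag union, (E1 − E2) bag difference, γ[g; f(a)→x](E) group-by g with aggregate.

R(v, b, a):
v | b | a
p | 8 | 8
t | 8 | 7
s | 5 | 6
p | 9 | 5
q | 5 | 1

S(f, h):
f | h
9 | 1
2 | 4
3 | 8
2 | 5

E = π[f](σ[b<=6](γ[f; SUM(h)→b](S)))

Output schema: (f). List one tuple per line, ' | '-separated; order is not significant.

Per-node cardinality:
  S → 4
  γ[f; SUM(h)→b](S) → 3
  σ[b<=6](γ[f; SUM(h)→b](S)) → 1
  π[f](σ[b<=6](γ[f; SUM(h)→b](S))) → 1

== RESULT ==
f
9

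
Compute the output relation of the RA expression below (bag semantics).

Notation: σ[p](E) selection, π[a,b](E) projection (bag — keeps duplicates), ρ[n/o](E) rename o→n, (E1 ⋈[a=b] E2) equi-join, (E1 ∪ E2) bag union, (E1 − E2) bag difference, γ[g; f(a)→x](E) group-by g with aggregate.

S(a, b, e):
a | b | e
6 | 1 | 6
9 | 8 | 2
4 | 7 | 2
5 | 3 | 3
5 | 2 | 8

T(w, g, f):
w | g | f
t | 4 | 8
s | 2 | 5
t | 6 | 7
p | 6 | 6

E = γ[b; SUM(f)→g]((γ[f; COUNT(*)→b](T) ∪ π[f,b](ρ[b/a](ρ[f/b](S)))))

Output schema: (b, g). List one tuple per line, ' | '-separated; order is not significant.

Per-node cardinality:
  T → 4
  γ[f; COUNT(*)→b](T) → 4
  S → 5
  ρ[f/b](S) → 5
  ρ[b/a](ρ[f/b](S)) → 5
  π[f,b](ρ[b/a](ρ[f/b](S))) → 5
  (γ[f; COUNT(*)→b](T) ∪ π[f,b](ρ[b/a](ρ[f/b](S)))) → 9
  γ[b; SUM(f)→g]((γ[f; COUNT(*)→b](T) ∪ π[f,b](ρ[b/a](ρ[f/b](S))))) → 5

== RESULT ==
b | g
1 | 26
4 | 7
5 | 5
6 | 1
9 | 8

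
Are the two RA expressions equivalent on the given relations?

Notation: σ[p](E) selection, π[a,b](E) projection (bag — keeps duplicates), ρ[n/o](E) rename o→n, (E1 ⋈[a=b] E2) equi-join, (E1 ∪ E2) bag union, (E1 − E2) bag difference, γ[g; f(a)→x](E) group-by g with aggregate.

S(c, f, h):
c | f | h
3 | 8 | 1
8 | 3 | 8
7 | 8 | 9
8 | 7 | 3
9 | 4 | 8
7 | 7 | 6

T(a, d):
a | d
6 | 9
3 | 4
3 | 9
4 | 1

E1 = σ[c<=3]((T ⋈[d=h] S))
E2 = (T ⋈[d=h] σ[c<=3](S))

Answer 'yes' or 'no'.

E1 row counts bottom-up:
  T → 4
  S → 6
  (T ⋈[d=h] S) → 3
  σ[c<=3]((T ⋈[d=h] S)) → 1
E2 row counts bottom-up:
  T → 4
  S → 6
  σ[c<=3](S) → 1
  (T ⋈[d=h] σ[c<=3](S)) → 1

E1 and E2 produce the same multiset:
a | d | c | f | h
4 | 1 | 3 | 8 | 1

yes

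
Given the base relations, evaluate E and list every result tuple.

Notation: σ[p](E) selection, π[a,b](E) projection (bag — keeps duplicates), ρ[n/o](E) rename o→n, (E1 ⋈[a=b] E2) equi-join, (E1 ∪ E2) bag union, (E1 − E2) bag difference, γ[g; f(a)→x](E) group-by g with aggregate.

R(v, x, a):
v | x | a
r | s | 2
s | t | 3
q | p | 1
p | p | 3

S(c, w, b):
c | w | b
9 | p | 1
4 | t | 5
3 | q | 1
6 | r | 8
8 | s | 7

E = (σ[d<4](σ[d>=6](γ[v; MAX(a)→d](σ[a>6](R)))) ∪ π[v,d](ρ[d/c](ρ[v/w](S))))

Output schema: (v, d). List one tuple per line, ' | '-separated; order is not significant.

Stepwise |·|:
  R → 4
  σ[a>6](R) → 0
  γ[v; MAX(a)→d](σ[a>6](R)) → 0
  σ[d>=6](γ[v; MAX(a)→d](σ[a>6](R))) → 0
  σ[d<4](σ[d>=6](γ[v; MAX(a)→d](σ[a>6](R)))) → 0
  S → 5
  ρ[v/w](S) → 5
  ρ[d/c](ρ[v/w](S)) → 5
  π[v,d](ρ[d/c](ρ[v/w](S))) → 5
  (σ[d<4](σ[d>=6](γ[v; MAX(a)→d](σ[a>6](R)))) ∪ π[v,d](ρ[d/c](ρ[v/w](S)))) → 5

== RESULT ==
v | d
p | 9
q | 3
r | 6
s | 8
t | 4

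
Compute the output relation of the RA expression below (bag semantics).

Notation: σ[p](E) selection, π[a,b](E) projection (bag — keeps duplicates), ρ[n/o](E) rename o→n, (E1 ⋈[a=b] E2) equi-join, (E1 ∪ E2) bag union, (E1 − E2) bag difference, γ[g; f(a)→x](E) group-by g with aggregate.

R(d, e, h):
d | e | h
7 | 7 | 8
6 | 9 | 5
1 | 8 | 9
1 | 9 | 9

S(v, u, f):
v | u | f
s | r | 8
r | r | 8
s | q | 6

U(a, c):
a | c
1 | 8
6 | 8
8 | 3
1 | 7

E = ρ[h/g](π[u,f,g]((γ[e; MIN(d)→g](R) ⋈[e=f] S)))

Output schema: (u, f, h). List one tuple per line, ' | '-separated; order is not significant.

Subexpression sizes:
  R → 4
  γ[e; MIN(d)→g](R) → 3
  S → 3
  (γ[e; MIN(d)→g](R) ⋈[e=f] S) → 2
  π[u,f,g]((γ[e; MIN(d)→g](R) ⋈[e=f] S)) → 2
  ρ[h/g](π[u,f,g]((γ[e; MIN(d)→g](R) ⋈[e=f] S))) → 2

== RESULT ==
u | f | h
r | 8 | 1
r | 8 | 1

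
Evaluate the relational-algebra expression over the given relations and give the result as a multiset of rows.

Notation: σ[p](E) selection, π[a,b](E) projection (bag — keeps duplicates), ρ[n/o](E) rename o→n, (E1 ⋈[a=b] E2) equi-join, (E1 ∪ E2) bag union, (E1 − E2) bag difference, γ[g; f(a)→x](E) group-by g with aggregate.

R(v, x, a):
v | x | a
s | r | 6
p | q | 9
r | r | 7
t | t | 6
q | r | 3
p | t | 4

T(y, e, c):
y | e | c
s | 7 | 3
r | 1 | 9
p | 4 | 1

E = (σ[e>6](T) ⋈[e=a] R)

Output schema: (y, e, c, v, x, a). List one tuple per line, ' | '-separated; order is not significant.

Stepwise |·|:
  T → 3
  σ[e>6](T) → 1
  R → 6
  (σ[e>6](T) ⋈[e=a] R) → 1

== RESULT ==
y | e | c | v | x | a
s | 7 | 3 | r | r | 7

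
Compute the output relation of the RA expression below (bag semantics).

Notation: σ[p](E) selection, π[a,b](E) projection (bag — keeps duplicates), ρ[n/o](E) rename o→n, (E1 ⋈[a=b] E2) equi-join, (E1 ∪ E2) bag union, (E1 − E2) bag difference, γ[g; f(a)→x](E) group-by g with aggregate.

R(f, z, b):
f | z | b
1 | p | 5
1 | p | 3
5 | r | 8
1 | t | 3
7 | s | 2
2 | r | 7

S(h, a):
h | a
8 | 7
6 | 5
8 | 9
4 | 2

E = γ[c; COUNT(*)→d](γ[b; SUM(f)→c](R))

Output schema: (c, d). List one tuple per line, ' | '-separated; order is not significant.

Per-node cardinality:
  R → 6
  γ[b; SUM(f)→c](R) → 5
  γ[c; COUNT(*)→d](γ[b; SUM(f)→c](R)) → 4

== RESULT ==
c | d
1 | 1
2 | 2
5 | 1
7 | 1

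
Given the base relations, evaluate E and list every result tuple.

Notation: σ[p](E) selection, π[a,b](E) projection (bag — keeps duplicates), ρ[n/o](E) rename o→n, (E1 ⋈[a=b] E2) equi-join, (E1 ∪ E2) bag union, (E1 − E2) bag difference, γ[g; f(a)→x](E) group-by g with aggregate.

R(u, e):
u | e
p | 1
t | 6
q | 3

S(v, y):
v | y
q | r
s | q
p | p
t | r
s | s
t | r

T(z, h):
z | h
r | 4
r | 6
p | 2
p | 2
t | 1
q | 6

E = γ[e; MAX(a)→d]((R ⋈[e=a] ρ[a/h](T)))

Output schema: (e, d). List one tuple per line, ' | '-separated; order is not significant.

Row counts bottom-up:
  R → 3
  T → 6
  ρ[a/h](T) → 6
  (R ⋈[e=a] ρ[a/h](T)) → 3
  γ[e; MAX(a)→d]((R ⋈[e=a] ρ[a/h](T))) → 2

== RESULT ==
e | d
1 | 1
6 | 6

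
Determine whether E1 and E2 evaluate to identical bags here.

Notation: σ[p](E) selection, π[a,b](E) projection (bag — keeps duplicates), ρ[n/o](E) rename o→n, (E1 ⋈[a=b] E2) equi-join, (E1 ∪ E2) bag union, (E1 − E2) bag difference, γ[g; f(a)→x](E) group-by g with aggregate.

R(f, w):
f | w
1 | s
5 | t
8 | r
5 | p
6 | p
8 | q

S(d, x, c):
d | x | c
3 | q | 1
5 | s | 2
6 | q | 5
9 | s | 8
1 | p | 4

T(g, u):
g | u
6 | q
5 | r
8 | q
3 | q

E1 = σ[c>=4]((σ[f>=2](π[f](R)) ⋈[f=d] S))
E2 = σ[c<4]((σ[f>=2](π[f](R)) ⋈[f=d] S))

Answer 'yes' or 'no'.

E1 subexpression sizes:
  R → 6
  π[f](R) → 6
  σ[f>=2](π[f](R)) → 5
  S → 5
  (σ[f>=2](π[f](R)) ⋈[f=d] S) → 3
  σ[c>=4]((σ[f>=2](π[f](R)) ⋈[f=d] S)) → 1
E2 subexpression sizes:
  R → 6
  π[f](R) → 6
  σ[f>=2](π[f](R)) → 5
  S → 5
  (σ[f>=2](π[f](R)) ⋈[f=d] S) → 3
  σ[c<4]((σ[f>=2](π[f](R)) ⋈[f=d] S)) → 2

E1 result:
f | d | x | c
6 | 6 | q | 5
E2 result:
f | d | x | c
5 | 5 | s | 2
5 | 5 | s | 2
Witness: (5, 5, 's', 2) appears 0× in E1 but 2× in E2.

no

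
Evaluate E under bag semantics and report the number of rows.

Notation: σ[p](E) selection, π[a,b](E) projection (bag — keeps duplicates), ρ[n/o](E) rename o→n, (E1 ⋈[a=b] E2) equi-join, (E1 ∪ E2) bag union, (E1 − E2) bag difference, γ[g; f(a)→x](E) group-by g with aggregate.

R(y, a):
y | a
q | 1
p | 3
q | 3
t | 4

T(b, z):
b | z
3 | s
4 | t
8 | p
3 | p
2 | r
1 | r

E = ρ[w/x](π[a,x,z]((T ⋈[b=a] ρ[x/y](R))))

Stepwise |·|:
  T → 6
  R → 4
  ρ[x/y](R) → 4
  (T ⋈[b=a] ρ[x/y](R)) → 6
  π[a,x,z]((T ⋈[b=a] ρ[x/y](R))) → 6
  ρ[w/x](π[a,x,z]((T ⋈[b=a] ρ[x/y](R)))) → 6

|E| = 6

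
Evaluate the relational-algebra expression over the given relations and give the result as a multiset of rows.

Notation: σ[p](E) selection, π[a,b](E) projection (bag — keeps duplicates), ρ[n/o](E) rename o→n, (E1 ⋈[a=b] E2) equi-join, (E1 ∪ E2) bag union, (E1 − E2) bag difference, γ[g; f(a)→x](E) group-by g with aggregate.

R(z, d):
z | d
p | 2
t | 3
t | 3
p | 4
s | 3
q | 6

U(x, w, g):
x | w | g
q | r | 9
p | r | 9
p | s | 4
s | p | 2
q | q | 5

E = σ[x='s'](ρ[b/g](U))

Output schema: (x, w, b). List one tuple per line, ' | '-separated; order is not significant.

Stepwise |·|:
  U → 5
  ρ[b/g](U) → 5
  σ[x='s'](ρ[b/g](U)) → 1

== RESULT ==
x | w | b
s | p | 2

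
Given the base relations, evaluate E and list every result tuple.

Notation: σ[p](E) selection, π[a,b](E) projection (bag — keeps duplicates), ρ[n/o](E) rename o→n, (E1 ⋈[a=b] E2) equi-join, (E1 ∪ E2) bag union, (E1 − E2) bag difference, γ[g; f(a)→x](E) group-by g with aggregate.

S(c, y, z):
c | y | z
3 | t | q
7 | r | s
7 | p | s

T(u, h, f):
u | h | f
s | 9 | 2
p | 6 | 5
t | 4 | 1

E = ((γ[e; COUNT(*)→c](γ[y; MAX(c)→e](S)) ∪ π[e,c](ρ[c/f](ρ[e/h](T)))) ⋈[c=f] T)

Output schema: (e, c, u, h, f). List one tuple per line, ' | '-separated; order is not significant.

Subexpression sizes:
  S → 3
  γ[y; MAX(c)→e](S) → 3
  γ[e; COUNT(*)→c](γ[y; MAX(c)→e](S)) → 2
  T → 3
  ρ[e/h](T) → 3
  ρ[c/f](ρ[e/h](T)) → 3
  π[e,c](ρ[c/f](ρ[e/h](T))) → 3
  (γ[e; COUNT(*)→c](γ[y; MAX(c)→e](S)) ∪ π[e,c](ρ[c/f](ρ[e/h](T)))) → 5
  T → 3
  ((γ[e; COUNT(*)→c](γ[y; MAX(c)→e](S)) ∪ π[e,c](ρ[c/f](ρ[e/h](T)))) ⋈[c=f] T) → 5

== RESULT ==
e | c | u | h | f
3 | 1 | t | 4 | 1
4 | 1 | t | 4 | 1
6 | 5 | p | 6 | 5
7 | 2 | s | 9 | 2
9 | 2 | s | 9 | 2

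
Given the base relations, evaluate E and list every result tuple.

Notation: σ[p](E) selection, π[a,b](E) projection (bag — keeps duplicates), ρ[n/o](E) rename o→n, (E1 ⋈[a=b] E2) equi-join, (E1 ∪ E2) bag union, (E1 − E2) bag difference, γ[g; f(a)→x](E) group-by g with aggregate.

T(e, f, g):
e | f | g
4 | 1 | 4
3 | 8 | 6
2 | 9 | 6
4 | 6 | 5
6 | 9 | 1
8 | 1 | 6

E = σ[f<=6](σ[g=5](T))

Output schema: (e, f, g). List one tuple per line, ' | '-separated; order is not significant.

Subexpression sizes:
  T → 6
  σ[g=5](T) → 1
  σ[f<=6](σ[g=5](T)) → 1

== RESULT ==
e | f | g
4 | 6 | 5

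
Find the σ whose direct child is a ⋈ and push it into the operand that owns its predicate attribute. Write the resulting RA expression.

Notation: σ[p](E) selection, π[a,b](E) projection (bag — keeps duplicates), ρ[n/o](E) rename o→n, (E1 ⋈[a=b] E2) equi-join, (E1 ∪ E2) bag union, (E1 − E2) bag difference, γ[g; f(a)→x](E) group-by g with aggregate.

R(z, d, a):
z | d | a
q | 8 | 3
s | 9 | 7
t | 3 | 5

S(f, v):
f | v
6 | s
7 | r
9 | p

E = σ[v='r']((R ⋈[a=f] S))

σ filters on v, owned by the right side.
E' = (R ⋈[a=f] σ[v='r'](S))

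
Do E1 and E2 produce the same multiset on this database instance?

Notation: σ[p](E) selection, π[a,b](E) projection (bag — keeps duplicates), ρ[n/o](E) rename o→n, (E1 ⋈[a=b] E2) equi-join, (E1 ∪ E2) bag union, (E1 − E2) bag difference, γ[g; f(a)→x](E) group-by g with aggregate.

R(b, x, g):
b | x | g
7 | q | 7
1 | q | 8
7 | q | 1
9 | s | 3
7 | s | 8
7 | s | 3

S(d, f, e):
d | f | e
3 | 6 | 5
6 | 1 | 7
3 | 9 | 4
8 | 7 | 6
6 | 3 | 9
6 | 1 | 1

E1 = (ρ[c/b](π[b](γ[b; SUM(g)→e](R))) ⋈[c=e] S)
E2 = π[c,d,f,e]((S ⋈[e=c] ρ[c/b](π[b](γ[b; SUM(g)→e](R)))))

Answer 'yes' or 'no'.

E1 per-node cardinality:
  R → 6
  γ[b; SUM(g)→e](R) → 3
  π[b](γ[b; SUM(g)→e](R)) → 3
  ρ[c/b](π[b](γ[b; SUM(g)→e](R))) → 3
  S → 6
  (ρ[c/b](π[b](γ[b; SUM(g)→e](R))) ⋈[c=e] S) → 3
E2 per-node cardinality:
  S → 6
  R → 6
  γ[b; SUM(g)→e](R) → 3
  π[b](γ[b; SUM(g)→e](R)) → 3
  ρ[c/b](π[b](γ[b; SUM(g)→e](R))) → 3
  (S ⋈[e=c] ρ[c/b](π[b](γ[b; SUM(g)→e](R)))) → 3
  π[c,d,f,e]((S ⋈[e=c] ρ[c/b](π[b](γ[b; SUM(g)→e](R))))) → 3

E1 and E2 produce the same multiset:
c | d | f | e
1 | 6 | 1 | 1
7 | 6 | 1 | 7
9 | 6 | 3 | 9

yes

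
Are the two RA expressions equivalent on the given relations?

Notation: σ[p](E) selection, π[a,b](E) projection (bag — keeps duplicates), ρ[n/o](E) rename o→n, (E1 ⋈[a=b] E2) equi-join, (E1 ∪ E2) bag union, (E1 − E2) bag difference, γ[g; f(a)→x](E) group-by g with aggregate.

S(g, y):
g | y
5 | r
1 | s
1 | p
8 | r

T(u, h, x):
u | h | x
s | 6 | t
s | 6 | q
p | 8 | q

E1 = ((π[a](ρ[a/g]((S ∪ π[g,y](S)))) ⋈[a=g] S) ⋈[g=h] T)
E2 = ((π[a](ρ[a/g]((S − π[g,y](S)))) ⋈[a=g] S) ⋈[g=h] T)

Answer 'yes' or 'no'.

E1 subexpression sizes:
  S → 4
  S → 4
  π[g,y](S) → 4
  (S ∪ π[g,y](S)) → 8
  ρ[a/g]((S ∪ π[g,y](S))) → 8
  π[a](ρ[a/g]((S ∪ π[g,y](S)))) → 8
  S → 4
  (π[a](ρ[a/g]((S ∪ π[g,y](S)))) ⋈[a=g] S) → 12
  T → 3
  ((π[a](ρ[a/g]((S ∪ π[g,y](S)))) ⋈[a=g] S) ⋈[g=h] T) → 2
E2 subexpression sizes:
  S → 4
  S → 4
  π[g,y](S) → 4
  (S − π[g,y](S)) → 0
  ρ[a/g]((S − π[g,y](S))) → 0
  π[a](ρ[a/g]((S − π[g,y](S)))) → 0
  S → 4
  (π[a](ρ[a/g]((S − π[g,y](S)))) ⋈[a=g] S) → 0
  T → 3
  ((π[a](ρ[a/g]((S − π[g,y](S)))) ⋈[a=g] S) ⋈[g=h] T) → 0

E1 result:
a | g | y | u | h | x
8 | 8 | r | p | 8 | q
8 | 8 | r | p | 8 | q
E2 result:
a | g | y | u | h | x
(0 rows)
Witness: (8, 8, 'r', 'p', 8, 'q') appears 2× in E1 but 0× in E2.

no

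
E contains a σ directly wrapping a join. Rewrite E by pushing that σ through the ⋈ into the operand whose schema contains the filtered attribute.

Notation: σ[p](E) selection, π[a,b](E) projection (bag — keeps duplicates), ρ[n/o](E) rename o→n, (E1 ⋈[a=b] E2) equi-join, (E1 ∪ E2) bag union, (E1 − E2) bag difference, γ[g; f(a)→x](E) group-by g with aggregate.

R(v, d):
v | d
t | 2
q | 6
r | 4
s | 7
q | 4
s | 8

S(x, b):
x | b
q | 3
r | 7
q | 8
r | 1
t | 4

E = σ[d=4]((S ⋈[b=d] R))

σ filters on d, owned by the right side.
E' = (S ⋈[b=d] σ[d=4](R))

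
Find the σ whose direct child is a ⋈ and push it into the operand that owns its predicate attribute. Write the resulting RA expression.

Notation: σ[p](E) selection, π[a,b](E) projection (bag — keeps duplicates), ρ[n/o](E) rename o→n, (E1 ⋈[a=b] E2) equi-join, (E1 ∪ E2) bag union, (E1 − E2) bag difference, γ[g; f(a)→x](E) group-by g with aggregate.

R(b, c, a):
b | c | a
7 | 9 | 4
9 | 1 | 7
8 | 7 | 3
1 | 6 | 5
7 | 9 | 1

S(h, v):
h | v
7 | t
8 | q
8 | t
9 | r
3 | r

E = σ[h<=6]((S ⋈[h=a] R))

σ filters on h, owned by the left side.
E' = (σ[h<=6](S) ⋈[h=a] R)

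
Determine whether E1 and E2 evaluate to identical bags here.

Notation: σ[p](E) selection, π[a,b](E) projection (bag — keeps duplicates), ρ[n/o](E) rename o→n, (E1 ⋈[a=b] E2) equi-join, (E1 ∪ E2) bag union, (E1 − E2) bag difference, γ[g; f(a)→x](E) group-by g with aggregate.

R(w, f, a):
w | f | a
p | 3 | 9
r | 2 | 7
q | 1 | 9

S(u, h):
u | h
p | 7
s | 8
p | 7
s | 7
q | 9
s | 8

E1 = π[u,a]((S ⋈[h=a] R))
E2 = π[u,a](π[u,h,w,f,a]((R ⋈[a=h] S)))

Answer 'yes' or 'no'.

E1 subexpression sizes:
  S → 6
  R → 3
  (S ⋈[h=a] R) → 5
  π[u,a]((S ⋈[h=a] R)) → 5
E2 subexpression sizes:
  R → 3
  S → 6
  (R ⋈[a=h] S) → 5
  π[u,h,w,f,a]((R ⋈[a=h] S)) → 5
  π[u,a](π[u,h,w,f,a]((R ⋈[a=h] S))) → 5

E1 and E2 produce the same multiset:
u | a
p | 7
p | 7
q | 9
q | 9
s | 7

yes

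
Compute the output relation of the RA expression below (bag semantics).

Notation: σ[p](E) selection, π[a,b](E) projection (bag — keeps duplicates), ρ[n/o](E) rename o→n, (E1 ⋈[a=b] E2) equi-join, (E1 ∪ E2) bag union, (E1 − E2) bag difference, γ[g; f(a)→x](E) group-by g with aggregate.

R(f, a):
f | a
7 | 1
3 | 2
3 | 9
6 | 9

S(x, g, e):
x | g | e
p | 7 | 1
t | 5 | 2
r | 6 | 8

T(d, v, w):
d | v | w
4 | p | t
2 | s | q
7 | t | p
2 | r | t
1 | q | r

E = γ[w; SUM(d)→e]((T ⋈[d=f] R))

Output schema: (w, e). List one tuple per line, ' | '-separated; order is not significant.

Subexpression sizes:
  T → 5
  R → 4
  (T ⋈[d=f] R) → 1
  γ[w; SUM(d)→e]((T ⋈[d=f] R)) → 1

== RESULT ==
w | e
p | 7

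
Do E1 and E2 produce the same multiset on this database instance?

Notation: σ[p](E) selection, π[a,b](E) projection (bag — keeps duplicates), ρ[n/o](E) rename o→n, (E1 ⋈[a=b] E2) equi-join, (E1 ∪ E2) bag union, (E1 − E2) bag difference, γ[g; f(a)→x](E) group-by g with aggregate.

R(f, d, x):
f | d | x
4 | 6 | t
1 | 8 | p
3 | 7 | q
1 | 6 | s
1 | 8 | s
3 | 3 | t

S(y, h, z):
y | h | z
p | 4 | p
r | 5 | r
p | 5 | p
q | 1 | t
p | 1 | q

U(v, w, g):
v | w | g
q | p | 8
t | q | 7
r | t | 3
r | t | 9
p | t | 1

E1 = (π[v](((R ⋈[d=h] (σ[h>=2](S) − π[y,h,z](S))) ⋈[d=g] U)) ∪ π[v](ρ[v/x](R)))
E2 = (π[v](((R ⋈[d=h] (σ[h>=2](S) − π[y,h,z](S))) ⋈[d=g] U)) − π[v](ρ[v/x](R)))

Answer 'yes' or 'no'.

E1 stepwise |·|:
  R → 6
  S → 5
  σ[h>=2](S) → 3
  S → 5
  π[y,h,z](S) → 5
  (σ[h>=2](S) − π[y,h,z](S)) → 0
  (R ⋈[d=h] (σ[h>=2](S) − π[y,h,z](S))) → 0
  U → 5
  ((R ⋈[d=h] (σ[h>=2](S) − π[y,h,z](S))) ⋈[d=g] U) → 0
  π[v](((R ⋈[d=h] (σ[h>=2](S) − π[y,h,z](S))) ⋈[d=g] U)) → 0
  R → 6
  ρ[v/x](R) → 6
  π[v](ρ[v/x](R)) → 6
  (π[v](((R ⋈[d=h] (σ[h>=2](S) − π[y,h,z](S))) ⋈[d=g] U)) ∪ π[v](ρ[v/x](R))) → 6
E2 stepwise |·|:
  R → 6
  S → 5
  σ[h>=2](S) → 3
  S → 5
  π[y,h,z](S) → 5
  (σ[h>=2](S) − π[y,h,z](S)) → 0
  (R ⋈[d=h] (σ[h>=2](S) − π[y,h,z](S))) → 0
  U → 5
  ((R ⋈[d=h] (σ[h>=2](S) − π[y,h,z](S))) ⋈[d=g] U) → 0
  π[v](((R ⋈[d=h] (σ[h>=2](S) − π[y,h,z](S))) ⋈[d=g] U)) → 0
  R → 6
  ρ[v/x](R) → 6
  π[v](ρ[v/x](R)) → 6
  (π[v](((R ⋈[d=h] (σ[h>=2](S) − π[y,h,z](S))) ⋈[d=g] U)) − π[v](ρ[v/x](R))) → 0

E1 result:
v
p
q
s
s
t
t
E2 result:
v
(0 rows)
Witness: ('t',) appears 2× in E1 but 0× in E2.

no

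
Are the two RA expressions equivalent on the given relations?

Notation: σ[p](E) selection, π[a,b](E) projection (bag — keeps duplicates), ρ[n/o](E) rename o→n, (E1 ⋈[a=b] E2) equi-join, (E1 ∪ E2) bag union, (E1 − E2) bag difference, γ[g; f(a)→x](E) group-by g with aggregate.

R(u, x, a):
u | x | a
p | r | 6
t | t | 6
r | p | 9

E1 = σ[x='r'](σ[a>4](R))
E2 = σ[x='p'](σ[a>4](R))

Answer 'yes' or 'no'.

E1 stepwise |·|:
  R → 3
  σ[a>4](R) → 3
  σ[x='r'](σ[a>4](R)) → 1
E2 stepwise |·|:
  R → 3
  σ[a>4](R) → 3
  σ[x='p'](σ[a>4](R)) → 1

E1 result:
u | x | a
p | r | 6
E2 result:
u | x | a
r | p | 9
Witness: ('p', 'r', 6) appears 1× in E1 but 0× in E2.

no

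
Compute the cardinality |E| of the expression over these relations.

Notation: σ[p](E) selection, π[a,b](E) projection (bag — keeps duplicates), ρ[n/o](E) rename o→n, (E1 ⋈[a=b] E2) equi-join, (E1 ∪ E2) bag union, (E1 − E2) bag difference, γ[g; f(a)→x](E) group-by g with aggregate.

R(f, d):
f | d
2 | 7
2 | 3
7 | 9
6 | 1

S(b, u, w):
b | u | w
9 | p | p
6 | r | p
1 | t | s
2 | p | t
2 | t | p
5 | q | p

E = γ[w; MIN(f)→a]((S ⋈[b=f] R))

Row counts bottom-up:
  S → 6
  R → 4
  (S ⋈[b=f] R) → 5
  γ[w; MIN(f)→a]((S ⋈[b=f] R)) → 2

|E| = 2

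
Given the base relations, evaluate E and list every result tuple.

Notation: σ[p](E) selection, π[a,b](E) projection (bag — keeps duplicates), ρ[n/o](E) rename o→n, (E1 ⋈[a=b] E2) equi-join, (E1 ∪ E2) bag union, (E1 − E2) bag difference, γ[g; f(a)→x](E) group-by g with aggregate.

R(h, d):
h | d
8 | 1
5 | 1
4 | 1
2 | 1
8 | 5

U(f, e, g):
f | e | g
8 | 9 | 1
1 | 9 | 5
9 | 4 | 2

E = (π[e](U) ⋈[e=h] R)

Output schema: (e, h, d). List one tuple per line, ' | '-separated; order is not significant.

Stepwise |·|:
  U → 3
  π[e](U) → 3
  R → 5
  (π[e](U) ⋈[e=h] R) → 1

== RESULT ==
e | h | d
4 | 4 | 1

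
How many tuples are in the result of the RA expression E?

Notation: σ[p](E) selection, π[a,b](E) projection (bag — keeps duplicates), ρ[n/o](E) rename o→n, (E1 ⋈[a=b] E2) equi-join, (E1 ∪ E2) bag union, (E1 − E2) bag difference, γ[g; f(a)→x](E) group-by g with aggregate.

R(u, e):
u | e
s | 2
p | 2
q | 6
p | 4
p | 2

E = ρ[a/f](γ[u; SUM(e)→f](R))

Stepwise |·|:
  R → 5
  γ[u; SUM(e)→f](R) → 3
  ρ[a/f](γ[u; SUM(e)→f](R)) → 3

|E| = 3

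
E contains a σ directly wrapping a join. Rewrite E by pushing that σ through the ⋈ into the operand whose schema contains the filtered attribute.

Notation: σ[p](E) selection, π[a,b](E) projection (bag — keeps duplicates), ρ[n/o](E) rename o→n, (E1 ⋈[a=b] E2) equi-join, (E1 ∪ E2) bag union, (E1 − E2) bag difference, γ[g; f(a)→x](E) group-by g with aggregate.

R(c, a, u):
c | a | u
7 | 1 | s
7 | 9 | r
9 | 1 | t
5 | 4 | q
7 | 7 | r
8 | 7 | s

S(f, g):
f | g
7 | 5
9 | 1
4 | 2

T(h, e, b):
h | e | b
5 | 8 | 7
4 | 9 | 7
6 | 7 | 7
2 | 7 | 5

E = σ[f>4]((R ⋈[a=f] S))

σ filters on f, owned by the right side.
E' = (R ⋈[a=f] σ[f>4](S))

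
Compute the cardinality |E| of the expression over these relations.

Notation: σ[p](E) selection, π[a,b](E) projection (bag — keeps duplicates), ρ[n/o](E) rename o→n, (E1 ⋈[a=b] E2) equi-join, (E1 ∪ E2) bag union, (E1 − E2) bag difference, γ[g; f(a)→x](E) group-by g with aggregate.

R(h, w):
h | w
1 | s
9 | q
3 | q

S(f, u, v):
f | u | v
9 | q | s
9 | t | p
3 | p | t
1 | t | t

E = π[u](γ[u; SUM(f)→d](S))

Per-node cardinality:
  S → 4
  γ[u; SUM(f)→d](S) → 3
  π[u](γ[u; SUM(f)→d](S)) → 3

|E| = 3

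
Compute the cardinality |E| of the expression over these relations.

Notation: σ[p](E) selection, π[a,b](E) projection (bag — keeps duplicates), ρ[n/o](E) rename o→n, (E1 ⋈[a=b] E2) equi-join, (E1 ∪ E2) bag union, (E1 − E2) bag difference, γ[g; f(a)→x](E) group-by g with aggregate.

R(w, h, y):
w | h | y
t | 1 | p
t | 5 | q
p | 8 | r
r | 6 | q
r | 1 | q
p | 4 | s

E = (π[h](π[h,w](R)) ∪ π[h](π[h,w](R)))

Per-node cardinality:
  R → 6
  π[h,w](R) → 6
  π[h](π[h,w](R)) → 6
  R → 6
  π[h,w](R) → 6
  π[h](π[h,w](R)) → 6
  (π[h](π[h,w](R)) ∪ π[h](π[h,w](R))) → 12

|E| = 12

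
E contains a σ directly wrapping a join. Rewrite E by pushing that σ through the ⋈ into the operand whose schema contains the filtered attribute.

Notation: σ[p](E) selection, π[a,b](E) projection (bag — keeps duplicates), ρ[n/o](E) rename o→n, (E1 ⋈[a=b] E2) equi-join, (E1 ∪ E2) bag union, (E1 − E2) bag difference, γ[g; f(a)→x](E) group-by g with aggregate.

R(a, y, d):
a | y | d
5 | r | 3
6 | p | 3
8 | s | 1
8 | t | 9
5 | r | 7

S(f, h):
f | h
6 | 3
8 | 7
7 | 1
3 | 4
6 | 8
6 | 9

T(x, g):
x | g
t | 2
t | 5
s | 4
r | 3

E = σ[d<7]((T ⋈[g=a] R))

σ filters on d, owned by the right side.
E' = (T ⋈[g=a] σ[d<7](R))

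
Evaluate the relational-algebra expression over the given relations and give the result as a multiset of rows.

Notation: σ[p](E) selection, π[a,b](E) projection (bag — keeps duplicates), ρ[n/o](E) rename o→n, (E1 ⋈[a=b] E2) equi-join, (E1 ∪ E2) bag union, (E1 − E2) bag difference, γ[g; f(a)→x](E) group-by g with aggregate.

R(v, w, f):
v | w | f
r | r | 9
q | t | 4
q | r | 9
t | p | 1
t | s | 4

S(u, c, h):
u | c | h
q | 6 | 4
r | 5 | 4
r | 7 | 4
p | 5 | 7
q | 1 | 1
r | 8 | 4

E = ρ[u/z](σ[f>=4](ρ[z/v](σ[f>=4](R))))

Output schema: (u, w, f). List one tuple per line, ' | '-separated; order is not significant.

Per-node cardinality:
  R → 5
  σ[f>=4](R) → 4
  ρ[z/v](σ[f>=4](R)) → 4
  σ[f>=4](ρ[z/v](σ[f>=4](R))) → 4
  ρ[u/z](σ[f>=4](ρ[z/v](σ[f>=4](R)))) → 4

== RESULT ==
u | w | f
q | r | 9
q | t | 4
r | r | 9
t | s | 4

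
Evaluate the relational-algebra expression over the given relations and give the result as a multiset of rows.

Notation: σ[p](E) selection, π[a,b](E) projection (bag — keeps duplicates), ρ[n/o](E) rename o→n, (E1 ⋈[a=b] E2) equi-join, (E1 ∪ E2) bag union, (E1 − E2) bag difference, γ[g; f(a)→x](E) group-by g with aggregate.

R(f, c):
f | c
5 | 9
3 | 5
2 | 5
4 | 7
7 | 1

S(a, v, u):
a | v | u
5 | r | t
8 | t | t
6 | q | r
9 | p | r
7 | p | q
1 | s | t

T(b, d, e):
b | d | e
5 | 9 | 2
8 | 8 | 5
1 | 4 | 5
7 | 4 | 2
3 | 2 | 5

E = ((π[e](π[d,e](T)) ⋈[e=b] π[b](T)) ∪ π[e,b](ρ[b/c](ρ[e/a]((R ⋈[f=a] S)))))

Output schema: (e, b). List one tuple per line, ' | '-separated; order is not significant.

Subexpression sizes:
  T → 5
  π[d,e](T) → 5
  π[e](π[d,e](T)) → 5
  T → 5
  π[b](T) → 5
  (π[e](π[d,e](T)) ⋈[e=b] π[b](T)) → 3
  R → 5
  S → 6
  (R ⋈[f=a] S) → 2
  ρ[e/a]((R ⋈[f=a] S)) → 2
  ρ[b/c](ρ[e/a]((R ⋈[f=a] S))) → 2
  π[e,b](ρ[b/c](ρ[e/a]((R ⋈[f=a] S)))) → 2
  ((π[e](π[d,e](T)) ⋈[e=b] π[b](T)) ∪ π[e,b](ρ[b/c](ρ[e/a]((R ⋈[f=a] S))))) → 5

== RESULT ==
e | b
5 | 5
5 | 5
5 | 5
5 | 9
7 | 1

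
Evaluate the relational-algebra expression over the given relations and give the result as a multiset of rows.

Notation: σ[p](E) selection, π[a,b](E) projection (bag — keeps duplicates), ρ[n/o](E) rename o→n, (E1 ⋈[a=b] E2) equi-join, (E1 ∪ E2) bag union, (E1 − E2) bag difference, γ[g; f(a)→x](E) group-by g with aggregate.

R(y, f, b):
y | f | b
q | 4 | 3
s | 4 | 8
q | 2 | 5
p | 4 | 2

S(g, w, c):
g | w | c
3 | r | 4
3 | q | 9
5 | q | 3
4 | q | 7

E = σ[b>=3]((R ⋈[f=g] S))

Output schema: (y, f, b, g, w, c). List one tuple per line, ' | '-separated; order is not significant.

Subexpression sizes:
  R → 4
  S → 4
  (R ⋈[f=g] S) → 3
  σ[b>=3]((R ⋈[f=g] S)) → 2

== RESULT ==
y | f | b | g | w | c
q | 4 | 3 | 4 | q | 7
s | 4 | 8 | 4 | q | 7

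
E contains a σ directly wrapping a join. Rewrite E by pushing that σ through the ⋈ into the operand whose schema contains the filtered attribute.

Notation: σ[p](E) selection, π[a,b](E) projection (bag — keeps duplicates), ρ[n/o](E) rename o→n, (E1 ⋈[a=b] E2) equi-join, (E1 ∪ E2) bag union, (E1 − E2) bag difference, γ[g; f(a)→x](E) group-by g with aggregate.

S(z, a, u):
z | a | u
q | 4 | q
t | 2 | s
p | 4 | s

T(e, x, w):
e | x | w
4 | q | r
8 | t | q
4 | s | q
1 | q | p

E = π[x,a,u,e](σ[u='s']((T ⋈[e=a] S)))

σ filters on u, owned by the right side.
E' = π[x,a,u,e]((T ⋈[e=a] σ[u='s'](S)))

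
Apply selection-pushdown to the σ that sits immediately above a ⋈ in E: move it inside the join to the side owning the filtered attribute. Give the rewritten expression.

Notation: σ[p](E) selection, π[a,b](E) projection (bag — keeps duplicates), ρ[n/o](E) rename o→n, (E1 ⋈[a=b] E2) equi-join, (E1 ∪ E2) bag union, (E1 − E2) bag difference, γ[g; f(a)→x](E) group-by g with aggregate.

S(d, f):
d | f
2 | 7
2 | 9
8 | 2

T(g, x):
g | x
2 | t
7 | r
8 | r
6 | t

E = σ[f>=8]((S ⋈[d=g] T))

σ filters on f, owned by the left side.
E' = (σ[f>=8](S) ⋈[d=g] T)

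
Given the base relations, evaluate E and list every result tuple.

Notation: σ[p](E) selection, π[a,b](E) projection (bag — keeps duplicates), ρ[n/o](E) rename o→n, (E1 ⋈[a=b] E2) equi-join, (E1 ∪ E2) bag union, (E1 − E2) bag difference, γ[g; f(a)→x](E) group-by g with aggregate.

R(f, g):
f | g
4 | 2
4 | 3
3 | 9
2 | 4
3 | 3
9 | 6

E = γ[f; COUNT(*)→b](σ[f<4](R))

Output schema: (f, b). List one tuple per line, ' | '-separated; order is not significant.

Subexpression sizes:
  R → 6
  σ[f<4](R) → 3
  γ[f; COUNT(*)→b](σ[f<4](R)) → 2

== RESULT ==
f | b
2 | 1
3 | 2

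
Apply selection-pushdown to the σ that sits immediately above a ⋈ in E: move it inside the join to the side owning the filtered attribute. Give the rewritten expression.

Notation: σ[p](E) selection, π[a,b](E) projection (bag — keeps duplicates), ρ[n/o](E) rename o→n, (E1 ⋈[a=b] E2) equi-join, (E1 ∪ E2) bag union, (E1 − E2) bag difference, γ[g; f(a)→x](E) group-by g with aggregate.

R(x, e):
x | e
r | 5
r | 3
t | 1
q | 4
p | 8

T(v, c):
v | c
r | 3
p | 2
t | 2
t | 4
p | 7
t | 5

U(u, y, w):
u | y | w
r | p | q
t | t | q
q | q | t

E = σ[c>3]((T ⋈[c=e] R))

σ filters on c, owned by the left side.
E' = (σ[c>3](T) ⋈[c=e] R)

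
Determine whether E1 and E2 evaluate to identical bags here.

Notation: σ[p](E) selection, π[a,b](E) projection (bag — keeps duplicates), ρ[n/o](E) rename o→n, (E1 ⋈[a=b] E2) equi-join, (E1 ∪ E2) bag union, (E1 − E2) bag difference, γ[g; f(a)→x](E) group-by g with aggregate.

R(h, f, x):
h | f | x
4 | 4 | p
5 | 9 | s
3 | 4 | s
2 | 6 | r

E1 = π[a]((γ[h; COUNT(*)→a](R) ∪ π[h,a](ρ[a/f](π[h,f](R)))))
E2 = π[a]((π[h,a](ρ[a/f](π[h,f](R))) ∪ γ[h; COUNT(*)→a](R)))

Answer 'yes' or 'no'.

E1 row counts bottom-up:
  R → 4
  γ[h; COUNT(*)→a](R) → 4
  R → 4
  π[h,f](R) → 4
  ρ[a/f](π[h,f](R)) → 4
  π[h,a](ρ[a/f](π[h,f](R))) → 4
  (γ[h; COUNT(*)→a](R) ∪ π[h,a](ρ[a/f](π[h,f](R)))) → 8
  π[a]((γ[h; COUNT(*)→a](R) ∪ π[h,a](ρ[a/f](π[h,f](R))))) → 8
E2 row counts bottom-up:
  R → 4
  π[h,f](R) → 4
  ρ[a/f](π[h,f](R)) → 4
  π[h,a](ρ[a/f](π[h,f](R))) → 4
  R → 4
  γ[h; COUNT(*)→a](R) → 4
  (π[h,a](ρ[a/f](π[h,f](R))) ∪ γ[h; COUNT(*)→a](R)) → 8
  π[a]((π[h,a](ρ[a/f](π[h,f](R))) ∪ γ[h; COUNT(*)→a](R))) → 8

E1 and E2 produce the same multiset:
a
1
1
1
1
4
4
6
9

yes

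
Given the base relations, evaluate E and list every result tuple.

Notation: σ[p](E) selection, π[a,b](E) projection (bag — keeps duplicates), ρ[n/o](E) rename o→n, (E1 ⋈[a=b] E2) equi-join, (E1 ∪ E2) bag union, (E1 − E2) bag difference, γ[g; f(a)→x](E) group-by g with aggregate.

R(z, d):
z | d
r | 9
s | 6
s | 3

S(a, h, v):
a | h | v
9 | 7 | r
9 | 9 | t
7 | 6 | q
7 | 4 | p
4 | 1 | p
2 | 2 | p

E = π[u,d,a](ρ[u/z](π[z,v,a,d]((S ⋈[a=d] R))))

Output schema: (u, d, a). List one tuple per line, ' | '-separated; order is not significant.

Row counts bottom-up:
  S → 6
  R → 3
  (S ⋈[a=d] R) → 2
  π[z,v,a,d]((S ⋈[a=d] R)) → 2
  ρ[u/z](π[z,v,a,d]((S ⋈[a=d] R))) → 2
  π[u,d,a](ρ[u/z](π[z,v,a,d]((S ⋈[a=d] R)))) → 2

== RESULT ==
u | d | a
r | 9 | 9
r | 9 | 9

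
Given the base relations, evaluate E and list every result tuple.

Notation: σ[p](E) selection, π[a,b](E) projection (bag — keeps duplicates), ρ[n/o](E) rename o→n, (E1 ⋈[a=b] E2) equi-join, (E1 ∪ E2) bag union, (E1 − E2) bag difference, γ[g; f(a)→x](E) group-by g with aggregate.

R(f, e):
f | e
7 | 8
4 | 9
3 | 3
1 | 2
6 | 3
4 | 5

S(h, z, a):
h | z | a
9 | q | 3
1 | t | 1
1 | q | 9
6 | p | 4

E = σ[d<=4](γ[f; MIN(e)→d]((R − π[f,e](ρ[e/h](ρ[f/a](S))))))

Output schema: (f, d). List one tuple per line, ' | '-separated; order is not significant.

Per-node cardinality:
  R → 6
  S → 4
  ρ[f/a](S) → 4
  ρ[e/h](ρ[f/a](S)) → 4
  π[f,e](ρ[e/h](ρ[f/a](S))) → 4
  (R − π[f,e](ρ[e/h](ρ[f/a](S)))) → 6
  γ[f; MIN(e)→d]((R − π[f,e](ρ[e/h](ρ[f/a](S))))) → 5
  σ[d<=4](γ[f; MIN(e)→d]((R − π[f,e](ρ[e/h](ρ[f/a](S)))))) → 3

== RESULT ==
f | d
1 | 2
3 | 3
6 | 3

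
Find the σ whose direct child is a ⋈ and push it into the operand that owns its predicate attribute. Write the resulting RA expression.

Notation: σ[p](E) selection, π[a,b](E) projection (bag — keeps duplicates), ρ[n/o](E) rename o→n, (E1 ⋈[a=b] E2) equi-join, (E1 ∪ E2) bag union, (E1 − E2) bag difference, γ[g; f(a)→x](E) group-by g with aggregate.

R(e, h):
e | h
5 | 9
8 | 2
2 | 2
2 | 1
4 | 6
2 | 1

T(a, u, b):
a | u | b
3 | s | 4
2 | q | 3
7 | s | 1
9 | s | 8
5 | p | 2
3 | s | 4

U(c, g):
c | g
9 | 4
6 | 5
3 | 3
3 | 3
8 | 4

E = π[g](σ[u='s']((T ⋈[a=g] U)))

σ filters on u, owned by the left side.
E' = π[g]((σ[u='s'](T) ⋈[a=g] U))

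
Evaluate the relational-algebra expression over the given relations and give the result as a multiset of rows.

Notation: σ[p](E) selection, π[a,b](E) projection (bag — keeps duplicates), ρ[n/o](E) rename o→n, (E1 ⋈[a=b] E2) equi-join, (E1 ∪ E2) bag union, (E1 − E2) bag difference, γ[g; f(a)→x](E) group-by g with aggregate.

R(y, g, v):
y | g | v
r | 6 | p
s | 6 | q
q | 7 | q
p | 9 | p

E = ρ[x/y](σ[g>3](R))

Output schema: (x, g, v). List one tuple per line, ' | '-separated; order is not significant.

Stepwise |·|:
  R → 4
  σ[g>3](R) → 4
  ρ[x/y](σ[g>3](R)) → 4

== RESULT ==
x | g | v
p | 9 | p
q | 7 | q
r | 6 | p
s | 6 | q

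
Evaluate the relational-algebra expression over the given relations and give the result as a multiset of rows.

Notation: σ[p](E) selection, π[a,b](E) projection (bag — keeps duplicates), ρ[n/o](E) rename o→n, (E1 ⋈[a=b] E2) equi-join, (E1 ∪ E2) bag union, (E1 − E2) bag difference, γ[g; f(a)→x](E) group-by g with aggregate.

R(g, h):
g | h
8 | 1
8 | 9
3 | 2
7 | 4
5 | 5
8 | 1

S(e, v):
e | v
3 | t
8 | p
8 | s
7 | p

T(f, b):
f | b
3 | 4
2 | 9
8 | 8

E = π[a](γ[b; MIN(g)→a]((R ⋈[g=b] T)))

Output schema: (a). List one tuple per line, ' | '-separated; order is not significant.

Row counts bottom-up:
  R → 6
  T → 3
  (R ⋈[g=b] T) → 3
  γ[b; MIN(g)→a]((R ⋈[g=b] T)) → 1
  π[a](γ[b; MIN(g)→a]((R ⋈[g=b] T))) → 1

== RESULT ==
a
8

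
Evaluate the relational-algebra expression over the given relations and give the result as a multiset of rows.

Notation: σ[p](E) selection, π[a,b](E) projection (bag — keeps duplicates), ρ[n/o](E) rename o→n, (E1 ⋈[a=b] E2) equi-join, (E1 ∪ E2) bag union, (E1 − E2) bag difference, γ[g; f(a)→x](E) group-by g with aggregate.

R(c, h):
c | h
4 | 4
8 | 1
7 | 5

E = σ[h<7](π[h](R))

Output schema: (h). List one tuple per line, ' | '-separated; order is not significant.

Stepwise |·|:
  R → 3
  π[h](R) → 3
  σ[h<7](π[h](R)) → 3

== RESULT ==
h
1
4
5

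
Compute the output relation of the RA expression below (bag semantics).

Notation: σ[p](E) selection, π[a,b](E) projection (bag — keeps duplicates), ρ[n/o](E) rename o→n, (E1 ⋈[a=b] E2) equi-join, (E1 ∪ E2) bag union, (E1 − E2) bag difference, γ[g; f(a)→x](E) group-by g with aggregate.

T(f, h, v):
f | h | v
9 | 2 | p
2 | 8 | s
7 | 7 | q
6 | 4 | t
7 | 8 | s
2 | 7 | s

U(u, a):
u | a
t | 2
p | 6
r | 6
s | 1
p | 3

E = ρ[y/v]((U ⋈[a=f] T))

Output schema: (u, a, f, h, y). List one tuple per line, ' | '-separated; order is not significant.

Per-node cardinality:
  U → 5
  T → 6
  (U ⋈[a=f] T) → 4
  ρ[y/v]((U ⋈[a=f] T)) → 4

== RESULT ==
u | a | f | h | y
p | 6 | 6 | 4 | t
r | 6 | 6 | 4 | t
t | 2 | 2 | 7 | s
t | 2 | 2 | 8 | s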